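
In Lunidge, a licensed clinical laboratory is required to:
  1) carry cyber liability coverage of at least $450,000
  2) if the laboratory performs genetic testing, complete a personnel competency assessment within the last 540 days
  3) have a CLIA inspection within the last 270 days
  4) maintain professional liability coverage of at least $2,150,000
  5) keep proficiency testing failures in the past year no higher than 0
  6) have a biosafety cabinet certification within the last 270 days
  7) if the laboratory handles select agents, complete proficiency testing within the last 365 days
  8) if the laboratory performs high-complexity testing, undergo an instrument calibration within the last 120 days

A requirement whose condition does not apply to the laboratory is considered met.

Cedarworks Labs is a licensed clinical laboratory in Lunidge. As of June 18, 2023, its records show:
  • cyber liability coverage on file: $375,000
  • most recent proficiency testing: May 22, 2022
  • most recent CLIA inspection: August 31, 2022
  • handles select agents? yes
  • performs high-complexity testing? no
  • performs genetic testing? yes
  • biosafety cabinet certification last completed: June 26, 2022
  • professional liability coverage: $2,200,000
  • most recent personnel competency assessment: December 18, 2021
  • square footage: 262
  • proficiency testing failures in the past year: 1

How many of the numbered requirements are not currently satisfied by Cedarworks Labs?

1. cyber liability coverage $375,000 < $450,000 → not met
2. condition 'performs genetic testing' holds; personnel competency assessment 547 days ago vs limit 540 → not met
3. CLIA inspection 291 days ago vs limit 270 → not met
4. professional liability coverage $2,200,000 ≥ $2,150,000 → met
5. proficiency testing failures in the past year 1 > 0 → not met
6. biosafety cabinet certification 357 days ago vs limit 270 → not met
7. condition 'handles select agents' holds; proficiency testing 392 days ago vs limit 365 → not met
8. condition 'performs high-complexity testing' does not hold → requirement n/a → met
Not met: 6 of 8

6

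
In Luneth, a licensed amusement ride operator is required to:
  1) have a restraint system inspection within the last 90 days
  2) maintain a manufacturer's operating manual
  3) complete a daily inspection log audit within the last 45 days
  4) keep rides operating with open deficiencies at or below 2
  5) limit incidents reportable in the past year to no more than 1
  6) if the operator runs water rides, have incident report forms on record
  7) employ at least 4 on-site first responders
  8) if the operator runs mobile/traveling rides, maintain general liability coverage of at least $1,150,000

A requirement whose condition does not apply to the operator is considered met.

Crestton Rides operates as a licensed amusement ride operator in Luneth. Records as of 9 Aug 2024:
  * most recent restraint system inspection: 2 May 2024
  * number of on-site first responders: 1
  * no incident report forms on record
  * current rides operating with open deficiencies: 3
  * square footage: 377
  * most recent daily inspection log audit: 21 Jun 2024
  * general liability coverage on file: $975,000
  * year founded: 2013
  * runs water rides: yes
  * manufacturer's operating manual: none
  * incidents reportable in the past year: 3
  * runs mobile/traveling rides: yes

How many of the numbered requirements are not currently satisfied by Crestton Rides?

1. restraint system inspection 99 days ago vs limit 90 → not met
2. manufacturer's operating manual absent → not met
3. daily inspection log audit 49 days ago vs limit 45 → not met
4. rides operating with open deficiencies 3 > 2 → not met
5. incidents reportable in the past year 3 > 1 → not met
6. condition 'runs water rides' holds; incident report forms absent → not met
7. on-site first responders 1 < 4 → not met
8. condition 'runs mobile/traveling rides' holds; general liability coverage $975,000 < $1,150,000 → not met
Not met: 8 of 8

8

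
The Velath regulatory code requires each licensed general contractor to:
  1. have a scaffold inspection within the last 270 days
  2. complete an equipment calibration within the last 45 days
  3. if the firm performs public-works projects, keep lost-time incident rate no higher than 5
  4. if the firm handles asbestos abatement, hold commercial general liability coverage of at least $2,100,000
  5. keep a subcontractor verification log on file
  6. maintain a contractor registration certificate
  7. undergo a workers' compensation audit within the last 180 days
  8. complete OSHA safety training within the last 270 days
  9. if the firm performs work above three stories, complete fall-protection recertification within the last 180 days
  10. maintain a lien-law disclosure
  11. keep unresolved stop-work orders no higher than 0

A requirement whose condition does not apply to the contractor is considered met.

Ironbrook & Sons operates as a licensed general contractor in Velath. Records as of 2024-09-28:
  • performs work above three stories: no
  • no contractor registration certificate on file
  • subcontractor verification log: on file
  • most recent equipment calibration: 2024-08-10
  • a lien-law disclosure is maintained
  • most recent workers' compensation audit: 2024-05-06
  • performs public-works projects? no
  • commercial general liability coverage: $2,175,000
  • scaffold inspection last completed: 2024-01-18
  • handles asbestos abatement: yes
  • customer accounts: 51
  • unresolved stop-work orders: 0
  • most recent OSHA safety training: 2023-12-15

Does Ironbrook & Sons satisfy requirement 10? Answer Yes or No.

Yes

10. lien-law disclosure present → met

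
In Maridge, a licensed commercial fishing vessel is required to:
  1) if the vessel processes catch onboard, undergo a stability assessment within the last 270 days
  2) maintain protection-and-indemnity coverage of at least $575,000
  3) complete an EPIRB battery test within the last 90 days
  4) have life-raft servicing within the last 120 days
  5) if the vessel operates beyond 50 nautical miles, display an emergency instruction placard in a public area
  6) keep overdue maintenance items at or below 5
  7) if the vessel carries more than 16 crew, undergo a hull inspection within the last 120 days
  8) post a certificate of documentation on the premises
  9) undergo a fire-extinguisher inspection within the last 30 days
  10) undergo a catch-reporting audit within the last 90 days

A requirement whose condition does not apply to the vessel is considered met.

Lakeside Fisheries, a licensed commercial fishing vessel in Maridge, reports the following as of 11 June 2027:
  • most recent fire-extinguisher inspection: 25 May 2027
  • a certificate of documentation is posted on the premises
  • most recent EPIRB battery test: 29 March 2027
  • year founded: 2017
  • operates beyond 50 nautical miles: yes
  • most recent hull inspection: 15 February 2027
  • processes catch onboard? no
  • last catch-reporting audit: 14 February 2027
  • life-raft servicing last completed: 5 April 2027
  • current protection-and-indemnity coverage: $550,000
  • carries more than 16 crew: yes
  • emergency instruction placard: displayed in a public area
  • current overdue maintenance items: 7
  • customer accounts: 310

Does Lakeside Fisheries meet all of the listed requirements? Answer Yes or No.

No

1. condition 'processes catch onboard' does not hold → requirement n/a → met
2. protection-and-indemnity coverage $550,000 < $575,000 → not met
3. EPIRB battery test 74 days ago vs limit 90 → met
4. life-raft servicing 67 days ago vs limit 120 → met
5. condition 'operates beyond 50 nautical miles' holds; emergency instruction placard present → met
6. overdue maintenance items 7 > 5 → not met
7. condition 'carries more than 16 crew' holds; hull inspection 116 days ago vs limit 120 → met
8. certificate of documentation present → met
9. fire-extinguisher inspection 17 days ago vs limit 30 → met
10. catch-reporting audit 117 days ago vs limit 90 → not met
Not met: 2, 6, 10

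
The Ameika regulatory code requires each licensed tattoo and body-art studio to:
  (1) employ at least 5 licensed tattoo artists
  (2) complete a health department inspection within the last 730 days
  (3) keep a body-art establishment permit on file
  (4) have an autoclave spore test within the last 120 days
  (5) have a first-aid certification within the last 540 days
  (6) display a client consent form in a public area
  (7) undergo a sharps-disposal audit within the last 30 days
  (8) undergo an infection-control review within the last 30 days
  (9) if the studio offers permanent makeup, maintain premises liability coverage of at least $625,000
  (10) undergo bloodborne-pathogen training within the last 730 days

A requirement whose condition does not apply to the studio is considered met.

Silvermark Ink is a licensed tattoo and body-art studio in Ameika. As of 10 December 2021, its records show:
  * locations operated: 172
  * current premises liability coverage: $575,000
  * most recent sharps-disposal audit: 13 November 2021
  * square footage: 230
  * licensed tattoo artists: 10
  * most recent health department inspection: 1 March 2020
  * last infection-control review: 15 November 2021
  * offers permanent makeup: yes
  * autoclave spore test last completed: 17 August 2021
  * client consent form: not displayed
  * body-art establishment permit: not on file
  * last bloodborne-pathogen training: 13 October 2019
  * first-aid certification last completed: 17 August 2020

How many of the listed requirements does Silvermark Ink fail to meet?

1. licensed tattoo artists 10 ≥ 5 → met
2. health department inspection 649 days ago vs limit 730 → met
3. body-art establishment permit absent → not met
4. autoclave spore test 115 days ago vs limit 120 → met
5. first-aid certification 480 days ago vs limit 540 → met
6. client consent form absent → not met
7. sharps-disposal audit 27 days ago vs limit 30 → met
8. infection-control review 25 days ago vs limit 30 → met
9. condition 'offers permanent makeup' holds; premises liability coverage $575,000 < $625,000 → not met
10. bloodborne-pathogen training 789 days ago vs limit 730 → not met
Not met: 4 of 10

4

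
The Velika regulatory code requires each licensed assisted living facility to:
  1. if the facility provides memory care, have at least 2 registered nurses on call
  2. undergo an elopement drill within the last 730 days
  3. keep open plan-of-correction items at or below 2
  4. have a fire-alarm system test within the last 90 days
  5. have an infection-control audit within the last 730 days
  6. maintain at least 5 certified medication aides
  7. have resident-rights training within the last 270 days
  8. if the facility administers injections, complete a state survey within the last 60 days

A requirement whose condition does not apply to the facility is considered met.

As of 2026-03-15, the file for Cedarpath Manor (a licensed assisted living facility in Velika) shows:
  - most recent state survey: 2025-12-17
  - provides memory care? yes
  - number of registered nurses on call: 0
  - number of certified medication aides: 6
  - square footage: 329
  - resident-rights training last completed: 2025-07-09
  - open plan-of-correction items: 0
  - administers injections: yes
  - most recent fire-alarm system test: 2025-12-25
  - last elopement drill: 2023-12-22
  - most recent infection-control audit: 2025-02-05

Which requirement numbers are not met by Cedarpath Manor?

1, 2, 8

1. condition 'provides memory care' holds; registered nurses on call 0 < 2 → not met
2. elopement drill 814 days ago vs limit 730 → not met
3. open plan-of-correction items 0 ≤ 2 → met
4. fire-alarm system test 80 days ago vs limit 90 → met
5. infection-control audit 403 days ago vs limit 730 → met
6. certified medication aides 6 ≥ 5 → met
7. resident-rights training 249 days ago vs limit 270 → met
8. condition 'administers injections' holds; state survey 88 days ago vs limit 60 → not met
Not met: 1, 2, 8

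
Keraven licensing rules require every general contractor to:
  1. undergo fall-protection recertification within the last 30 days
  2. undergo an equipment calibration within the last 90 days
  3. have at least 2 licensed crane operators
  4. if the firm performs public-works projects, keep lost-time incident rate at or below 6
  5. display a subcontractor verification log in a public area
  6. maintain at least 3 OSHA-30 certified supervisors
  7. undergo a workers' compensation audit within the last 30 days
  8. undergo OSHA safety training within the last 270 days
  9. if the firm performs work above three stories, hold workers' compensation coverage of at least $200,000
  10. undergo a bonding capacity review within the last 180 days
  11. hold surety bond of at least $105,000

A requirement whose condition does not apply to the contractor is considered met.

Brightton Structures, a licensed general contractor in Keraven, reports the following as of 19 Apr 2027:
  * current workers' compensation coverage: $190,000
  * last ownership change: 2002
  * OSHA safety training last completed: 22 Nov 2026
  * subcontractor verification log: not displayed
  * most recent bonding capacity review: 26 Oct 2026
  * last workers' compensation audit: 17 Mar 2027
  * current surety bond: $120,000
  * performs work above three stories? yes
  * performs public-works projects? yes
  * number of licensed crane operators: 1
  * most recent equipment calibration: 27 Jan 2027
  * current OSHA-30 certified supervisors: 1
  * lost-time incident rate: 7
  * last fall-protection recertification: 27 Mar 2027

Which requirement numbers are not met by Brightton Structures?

3, 4, 5, 6, 7, 9

1. fall-protection recertification 23 days ago vs limit 30 → met
2. equipment calibration 82 days ago vs limit 90 → met
3. licensed crane operators 1 < 2 → not met
4. condition 'performs public-works projects' holds; lost-time incident rate 7 > 6 → not met
5. subcontractor verification log absent → not met
6. OSHA-30 certified supervisors 1 < 3 → not met
7. workers' compensation audit 33 days ago vs limit 30 → not met
8. OSHA safety training 148 days ago vs limit 270 → met
9. condition 'performs work above three stories' holds; workers' compensation coverage $190,000 < $200,000 → not met
10. bonding capacity review 175 days ago vs limit 180 → met
11. surety bond $120,000 ≥ $105,000 → met
Not met: 3, 4, 5, 6, 7, 9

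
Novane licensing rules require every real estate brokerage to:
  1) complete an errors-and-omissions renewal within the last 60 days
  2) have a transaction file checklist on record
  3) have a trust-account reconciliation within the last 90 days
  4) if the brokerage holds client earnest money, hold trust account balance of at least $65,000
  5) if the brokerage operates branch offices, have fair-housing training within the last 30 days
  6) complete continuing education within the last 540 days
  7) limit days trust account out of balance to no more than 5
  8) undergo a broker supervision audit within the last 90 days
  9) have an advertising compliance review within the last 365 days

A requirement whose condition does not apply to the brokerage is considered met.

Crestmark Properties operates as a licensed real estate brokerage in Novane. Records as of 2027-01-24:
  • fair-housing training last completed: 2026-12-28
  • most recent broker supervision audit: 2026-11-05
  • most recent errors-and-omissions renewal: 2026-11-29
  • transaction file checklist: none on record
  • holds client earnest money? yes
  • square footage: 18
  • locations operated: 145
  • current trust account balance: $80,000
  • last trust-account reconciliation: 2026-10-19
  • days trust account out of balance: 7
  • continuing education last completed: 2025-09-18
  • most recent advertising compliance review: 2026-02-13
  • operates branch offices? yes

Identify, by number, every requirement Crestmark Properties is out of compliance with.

1. errors-and-omissions renewal 56 days ago vs limit 60 → met
2. transaction file checklist absent → not met
3. trust-account reconciliation 97 days ago vs limit 90 → not met
4. condition 'holds client earnest money' holds; trust account balance $80,000 ≥ $65,000 → met
5. condition 'operates branch offices' holds; fair-housing training 27 days ago vs limit 30 → met
6. continuing education 493 days ago vs limit 540 → met
7. days trust account out of balance 7 > 5 → not met
8. broker supervision audit 80 days ago vs limit 90 → met
9. advertising compliance review 345 days ago vs limit 365 → met
Not met: 2, 3, 7

2, 3, 7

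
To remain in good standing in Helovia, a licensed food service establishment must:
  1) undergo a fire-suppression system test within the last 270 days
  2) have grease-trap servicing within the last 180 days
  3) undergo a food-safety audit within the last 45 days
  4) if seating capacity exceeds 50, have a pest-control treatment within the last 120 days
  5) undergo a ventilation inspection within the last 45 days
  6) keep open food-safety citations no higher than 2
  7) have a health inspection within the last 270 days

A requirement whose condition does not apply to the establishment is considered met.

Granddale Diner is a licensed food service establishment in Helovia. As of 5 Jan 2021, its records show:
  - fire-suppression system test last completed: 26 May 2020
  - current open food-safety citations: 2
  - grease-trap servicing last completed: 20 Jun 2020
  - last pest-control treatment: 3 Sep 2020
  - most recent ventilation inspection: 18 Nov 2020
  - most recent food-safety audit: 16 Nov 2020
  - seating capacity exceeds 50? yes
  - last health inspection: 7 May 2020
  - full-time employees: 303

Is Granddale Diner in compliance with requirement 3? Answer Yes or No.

No

3. food-safety audit 50 days ago vs limit 45 → not met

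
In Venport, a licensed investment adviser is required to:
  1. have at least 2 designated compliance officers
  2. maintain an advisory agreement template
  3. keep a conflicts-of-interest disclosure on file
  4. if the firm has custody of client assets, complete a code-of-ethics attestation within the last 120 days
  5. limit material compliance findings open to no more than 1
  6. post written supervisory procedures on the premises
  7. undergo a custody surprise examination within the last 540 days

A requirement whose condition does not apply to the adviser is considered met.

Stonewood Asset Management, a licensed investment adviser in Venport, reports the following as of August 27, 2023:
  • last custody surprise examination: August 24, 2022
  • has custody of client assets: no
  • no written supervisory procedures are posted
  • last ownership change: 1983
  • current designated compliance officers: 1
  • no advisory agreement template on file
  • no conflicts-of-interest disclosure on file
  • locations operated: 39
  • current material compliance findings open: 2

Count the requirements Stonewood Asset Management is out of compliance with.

1. designated compliance officers 1 < 2 → not met
2. advisory agreement template absent → not met
3. conflicts-of-interest disclosure absent → not met
4. condition 'has custody of client assets' does not hold → requirement n/a → met
5. material compliance findings open 2 > 1 → not met
6. written supervisory procedures absent → not met
7. custody surprise examination 368 days ago vs limit 540 → met
Not met: 5 of 7

5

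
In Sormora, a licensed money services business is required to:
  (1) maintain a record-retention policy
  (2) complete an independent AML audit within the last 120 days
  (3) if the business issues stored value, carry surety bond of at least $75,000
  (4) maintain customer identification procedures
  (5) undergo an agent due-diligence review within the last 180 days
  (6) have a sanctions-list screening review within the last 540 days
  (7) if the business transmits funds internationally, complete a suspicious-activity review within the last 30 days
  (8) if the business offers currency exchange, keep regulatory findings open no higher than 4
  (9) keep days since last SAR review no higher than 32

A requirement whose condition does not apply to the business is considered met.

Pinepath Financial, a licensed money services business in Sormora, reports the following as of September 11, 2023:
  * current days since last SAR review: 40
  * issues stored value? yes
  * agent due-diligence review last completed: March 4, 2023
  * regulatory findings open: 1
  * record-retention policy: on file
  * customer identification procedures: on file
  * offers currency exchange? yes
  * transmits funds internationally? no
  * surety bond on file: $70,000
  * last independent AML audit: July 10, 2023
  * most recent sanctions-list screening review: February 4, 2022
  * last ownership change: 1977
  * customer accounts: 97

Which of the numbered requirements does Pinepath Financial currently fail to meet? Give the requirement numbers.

1. record-retention policy present → met
2. independent AML audit 63 days ago vs limit 120 → met
3. condition 'issues stored value' holds; surety bond $70,000 < $75,000 → not met
4. customer identification procedures present → met
5. agent due-diligence review 191 days ago vs limit 180 → not met
6. sanctions-list screening review 584 days ago vs limit 540 → not met
7. condition 'transmits funds internationally' does not hold → requirement n/a → met
8. condition 'offers currency exchange' holds; regulatory findings open 1 ≤ 4 → met
9. days since last SAR review 40 > 32 → not met
Not met: 3, 5, 6, 9

3, 5, 6, 9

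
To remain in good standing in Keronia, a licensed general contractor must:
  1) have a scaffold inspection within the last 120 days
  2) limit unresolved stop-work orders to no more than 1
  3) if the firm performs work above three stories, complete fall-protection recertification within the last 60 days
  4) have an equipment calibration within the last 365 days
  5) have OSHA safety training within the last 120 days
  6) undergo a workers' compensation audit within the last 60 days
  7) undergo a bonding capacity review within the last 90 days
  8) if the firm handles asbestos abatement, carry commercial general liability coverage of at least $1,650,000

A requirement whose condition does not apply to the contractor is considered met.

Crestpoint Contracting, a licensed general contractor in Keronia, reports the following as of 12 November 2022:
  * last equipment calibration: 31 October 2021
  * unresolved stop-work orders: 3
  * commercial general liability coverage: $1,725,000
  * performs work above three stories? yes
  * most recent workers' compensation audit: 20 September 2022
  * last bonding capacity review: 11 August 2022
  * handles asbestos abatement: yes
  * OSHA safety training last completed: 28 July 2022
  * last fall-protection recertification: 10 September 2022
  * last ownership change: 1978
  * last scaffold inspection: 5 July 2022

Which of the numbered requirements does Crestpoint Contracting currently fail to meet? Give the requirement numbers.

1. scaffold inspection 130 days ago vs limit 120 → not met
2. unresolved stop-work orders 3 > 1 → not met
3. condition 'performs work above three stories' holds; fall-protection recertification 63 days ago vs limit 60 → not met
4. equipment calibration 377 days ago vs limit 365 → not met
5. OSHA safety training 107 days ago vs limit 120 → met
6. workers' compensation audit 53 days ago vs limit 60 → met
7. bonding capacity review 93 days ago vs limit 90 → not met
8. condition 'handles asbestos abatement' holds; commercial general liability coverage $1,725,000 ≥ $1,650,000 → met
Not met: 1, 2, 3, 4, 7

1, 2, 3, 4, 7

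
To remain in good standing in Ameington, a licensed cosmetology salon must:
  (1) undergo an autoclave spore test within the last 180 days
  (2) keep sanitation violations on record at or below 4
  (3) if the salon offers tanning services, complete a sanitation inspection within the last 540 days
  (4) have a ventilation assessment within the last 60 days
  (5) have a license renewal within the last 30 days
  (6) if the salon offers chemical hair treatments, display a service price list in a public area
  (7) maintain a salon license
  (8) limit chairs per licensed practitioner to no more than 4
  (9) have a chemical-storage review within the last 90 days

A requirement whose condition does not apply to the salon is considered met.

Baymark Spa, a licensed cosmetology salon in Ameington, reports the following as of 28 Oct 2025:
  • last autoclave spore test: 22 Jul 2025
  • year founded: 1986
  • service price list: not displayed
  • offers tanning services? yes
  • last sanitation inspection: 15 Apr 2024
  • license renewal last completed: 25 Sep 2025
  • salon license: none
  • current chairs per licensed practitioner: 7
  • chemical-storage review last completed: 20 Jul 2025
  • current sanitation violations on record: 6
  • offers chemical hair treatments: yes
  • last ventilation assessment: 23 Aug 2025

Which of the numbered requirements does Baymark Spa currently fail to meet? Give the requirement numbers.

2, 3, 4, 5, 6, 7, 8, 9

1. autoclave spore test 98 days ago vs limit 180 → met
2. sanitation violations on record 6 > 4 → not met
3. condition 'offers tanning services' holds; sanitation inspection 561 days ago vs limit 540 → not met
4. ventilation assessment 66 days ago vs limit 60 → not met
5. license renewal 33 days ago vs limit 30 → not met
6. condition 'offers chemical hair treatments' holds; service price list absent → not met
7. salon license absent → not met
8. chairs per licensed practitioner 7 > 4 → not met
9. chemical-storage review 100 days ago vs limit 90 → not met
Not met: 2, 3, 4, 5, 6, 7, 8, 9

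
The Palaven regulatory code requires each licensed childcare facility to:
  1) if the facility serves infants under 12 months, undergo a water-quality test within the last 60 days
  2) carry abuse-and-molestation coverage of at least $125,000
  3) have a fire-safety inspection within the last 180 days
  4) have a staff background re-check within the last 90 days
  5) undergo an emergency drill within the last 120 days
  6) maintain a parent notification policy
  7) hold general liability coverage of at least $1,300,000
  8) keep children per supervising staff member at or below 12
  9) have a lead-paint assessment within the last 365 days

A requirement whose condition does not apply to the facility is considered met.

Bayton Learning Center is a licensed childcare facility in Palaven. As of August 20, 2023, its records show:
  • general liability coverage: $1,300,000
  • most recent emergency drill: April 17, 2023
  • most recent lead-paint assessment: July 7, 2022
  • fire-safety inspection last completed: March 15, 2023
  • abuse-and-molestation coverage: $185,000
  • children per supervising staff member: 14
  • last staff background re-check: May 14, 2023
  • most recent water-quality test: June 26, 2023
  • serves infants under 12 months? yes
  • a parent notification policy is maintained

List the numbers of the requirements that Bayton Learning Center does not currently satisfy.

4, 5, 8, 9

1. condition 'serves infants under 12 months' holds; water-quality test 55 days ago vs limit 60 → met
2. abuse-and-molestation coverage $185,000 ≥ $125,000 → met
3. fire-safety inspection 158 days ago vs limit 180 → met
4. staff background re-check 98 days ago vs limit 90 → not met
5. emergency drill 125 days ago vs limit 120 → not met
6. parent notification policy present → met
7. general liability coverage $1,300,000 ≥ $1,300,000 → met
8. children per supervising staff member 14 > 12 → not met
9. lead-paint assessment 409 days ago vs limit 365 → not met
Not met: 4, 5, 8, 9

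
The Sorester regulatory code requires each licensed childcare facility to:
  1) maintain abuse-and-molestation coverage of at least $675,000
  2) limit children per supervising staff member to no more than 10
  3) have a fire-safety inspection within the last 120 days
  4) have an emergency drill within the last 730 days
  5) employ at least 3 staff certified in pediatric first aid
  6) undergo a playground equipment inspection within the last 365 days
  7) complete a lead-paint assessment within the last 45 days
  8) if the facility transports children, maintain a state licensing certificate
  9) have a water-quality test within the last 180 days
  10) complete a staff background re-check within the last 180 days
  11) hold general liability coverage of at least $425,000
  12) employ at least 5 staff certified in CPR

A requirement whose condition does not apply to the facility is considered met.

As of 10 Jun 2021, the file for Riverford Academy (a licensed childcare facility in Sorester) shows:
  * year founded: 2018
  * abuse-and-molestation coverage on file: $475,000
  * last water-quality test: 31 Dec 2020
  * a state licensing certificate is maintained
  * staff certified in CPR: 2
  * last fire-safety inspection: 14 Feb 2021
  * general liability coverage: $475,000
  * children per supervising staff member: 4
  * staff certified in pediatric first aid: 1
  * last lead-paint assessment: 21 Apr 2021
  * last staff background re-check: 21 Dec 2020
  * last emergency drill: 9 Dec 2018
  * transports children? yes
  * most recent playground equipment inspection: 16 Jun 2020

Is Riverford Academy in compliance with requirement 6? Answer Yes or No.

6. playground equipment inspection 359 days ago vs limit 365 → met

Yes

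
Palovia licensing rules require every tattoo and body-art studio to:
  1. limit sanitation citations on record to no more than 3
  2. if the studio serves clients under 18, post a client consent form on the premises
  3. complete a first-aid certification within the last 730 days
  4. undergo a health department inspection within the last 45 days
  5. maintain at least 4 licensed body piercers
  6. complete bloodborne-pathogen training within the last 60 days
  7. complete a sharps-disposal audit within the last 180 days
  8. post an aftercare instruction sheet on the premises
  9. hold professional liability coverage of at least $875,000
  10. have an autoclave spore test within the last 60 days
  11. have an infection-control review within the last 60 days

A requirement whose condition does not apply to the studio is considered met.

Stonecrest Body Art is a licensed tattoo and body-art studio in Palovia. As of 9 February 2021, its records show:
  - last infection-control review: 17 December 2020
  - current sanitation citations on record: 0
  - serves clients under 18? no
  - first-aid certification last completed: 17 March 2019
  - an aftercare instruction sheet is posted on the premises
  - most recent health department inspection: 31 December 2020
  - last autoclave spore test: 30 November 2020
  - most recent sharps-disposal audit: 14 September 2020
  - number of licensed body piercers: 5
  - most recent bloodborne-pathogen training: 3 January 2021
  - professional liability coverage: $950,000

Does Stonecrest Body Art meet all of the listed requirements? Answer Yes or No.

No

1. sanitation citations on record 0 ≤ 3 → met
2. condition 'serves clients under 18' does not hold → requirement n/a → met
3. first-aid certification 695 days ago vs limit 730 → met
4. health department inspection 40 days ago vs limit 45 → met
5. licensed body piercers 5 ≥ 4 → met
6. bloodborne-pathogen training 37 days ago vs limit 60 → met
7. sharps-disposal audit 148 days ago vs limit 180 → met
8. aftercare instruction sheet present → met
9. professional liability coverage $950,000 ≥ $875,000 → met
10. autoclave spore test 71 days ago vs limit 60 → not met
11. infection-control review 54 days ago vs limit 60 → met
Not met: 10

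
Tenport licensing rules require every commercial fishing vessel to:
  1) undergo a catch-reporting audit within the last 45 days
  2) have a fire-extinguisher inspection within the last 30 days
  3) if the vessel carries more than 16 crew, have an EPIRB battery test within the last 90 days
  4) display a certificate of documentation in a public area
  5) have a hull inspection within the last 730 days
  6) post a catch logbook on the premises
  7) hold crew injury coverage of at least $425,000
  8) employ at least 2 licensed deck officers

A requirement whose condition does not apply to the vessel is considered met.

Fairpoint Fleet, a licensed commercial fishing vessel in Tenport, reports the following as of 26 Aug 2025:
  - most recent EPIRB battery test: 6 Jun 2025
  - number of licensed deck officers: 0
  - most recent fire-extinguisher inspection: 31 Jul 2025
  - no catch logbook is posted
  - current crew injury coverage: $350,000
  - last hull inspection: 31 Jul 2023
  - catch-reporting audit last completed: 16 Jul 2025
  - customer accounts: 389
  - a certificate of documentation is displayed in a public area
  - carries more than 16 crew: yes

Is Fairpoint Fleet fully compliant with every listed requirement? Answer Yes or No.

No

1. catch-reporting audit 41 days ago vs limit 45 → met
2. fire-extinguisher inspection 26 days ago vs limit 30 → met
3. condition 'carries more than 16 crew' holds; EPIRB battery test 81 days ago vs limit 90 → met
4. certificate of documentation present → met
5. hull inspection 757 days ago vs limit 730 → not met
6. catch logbook absent → not met
7. crew injury coverage $350,000 < $425,000 → not met
8. licensed deck officers 0 < 2 → not met
Not met: 5, 6, 7, 8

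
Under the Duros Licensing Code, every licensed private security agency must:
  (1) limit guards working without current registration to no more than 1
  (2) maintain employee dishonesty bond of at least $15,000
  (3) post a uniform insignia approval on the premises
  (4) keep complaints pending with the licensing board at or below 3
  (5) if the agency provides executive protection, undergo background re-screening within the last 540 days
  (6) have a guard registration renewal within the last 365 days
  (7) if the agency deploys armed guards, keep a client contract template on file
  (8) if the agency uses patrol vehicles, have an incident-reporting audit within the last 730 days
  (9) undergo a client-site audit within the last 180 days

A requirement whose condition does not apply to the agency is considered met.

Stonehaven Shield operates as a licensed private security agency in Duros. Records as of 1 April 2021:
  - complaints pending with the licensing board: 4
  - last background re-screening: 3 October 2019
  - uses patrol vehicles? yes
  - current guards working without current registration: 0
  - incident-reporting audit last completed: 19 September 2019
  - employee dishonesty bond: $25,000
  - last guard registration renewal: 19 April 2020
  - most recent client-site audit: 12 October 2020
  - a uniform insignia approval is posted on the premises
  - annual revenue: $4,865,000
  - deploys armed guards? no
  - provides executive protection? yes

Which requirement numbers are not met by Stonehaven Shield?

4, 5

1. guards working without current registration 0 ≤ 1 → met
2. employee dishonesty bond $25,000 ≥ $15,000 → met
3. uniform insignia approval present → met
4. complaints pending with the licensing board 4 > 3 → not met
5. condition 'provides executive protection' holds; background re-screening 546 days ago vs limit 540 → not met
6. guard registration renewal 347 days ago vs limit 365 → met
7. condition 'deploys armed guards' does not hold → requirement n/a → met
8. condition 'uses patrol vehicles' holds; incident-reporting audit 560 days ago vs limit 730 → met
9. client-site audit 171 days ago vs limit 180 → met
Not met: 4, 5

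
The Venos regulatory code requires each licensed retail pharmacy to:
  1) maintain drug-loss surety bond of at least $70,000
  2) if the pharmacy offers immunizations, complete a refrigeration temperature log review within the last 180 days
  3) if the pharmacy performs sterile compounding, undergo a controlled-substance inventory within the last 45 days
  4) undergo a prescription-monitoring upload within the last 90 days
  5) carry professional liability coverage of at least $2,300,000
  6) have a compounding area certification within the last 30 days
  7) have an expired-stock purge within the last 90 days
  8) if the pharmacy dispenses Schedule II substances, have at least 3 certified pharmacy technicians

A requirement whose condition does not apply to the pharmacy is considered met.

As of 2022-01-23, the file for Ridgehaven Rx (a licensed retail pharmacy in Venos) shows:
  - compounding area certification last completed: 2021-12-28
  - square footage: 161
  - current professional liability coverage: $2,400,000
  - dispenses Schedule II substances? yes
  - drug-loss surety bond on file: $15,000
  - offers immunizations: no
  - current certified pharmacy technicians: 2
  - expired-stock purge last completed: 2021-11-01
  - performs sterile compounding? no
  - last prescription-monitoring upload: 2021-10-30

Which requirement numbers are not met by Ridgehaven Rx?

1, 8

1. drug-loss surety bond $15,000 < $70,000 → not met
2. condition 'offers immunizations' does not hold → requirement n/a → met
3. condition 'performs sterile compounding' does not hold → requirement n/a → met
4. prescription-monitoring upload 85 days ago vs limit 90 → met
5. professional liability coverage $2,400,000 ≥ $2,300,000 → met
6. compounding area certification 26 days ago vs limit 30 → met
7. expired-stock purge 83 days ago vs limit 90 → met
8. condition 'dispenses Schedule II substances' holds; certified pharmacy technicians 2 < 3 → not met
Not met: 1, 8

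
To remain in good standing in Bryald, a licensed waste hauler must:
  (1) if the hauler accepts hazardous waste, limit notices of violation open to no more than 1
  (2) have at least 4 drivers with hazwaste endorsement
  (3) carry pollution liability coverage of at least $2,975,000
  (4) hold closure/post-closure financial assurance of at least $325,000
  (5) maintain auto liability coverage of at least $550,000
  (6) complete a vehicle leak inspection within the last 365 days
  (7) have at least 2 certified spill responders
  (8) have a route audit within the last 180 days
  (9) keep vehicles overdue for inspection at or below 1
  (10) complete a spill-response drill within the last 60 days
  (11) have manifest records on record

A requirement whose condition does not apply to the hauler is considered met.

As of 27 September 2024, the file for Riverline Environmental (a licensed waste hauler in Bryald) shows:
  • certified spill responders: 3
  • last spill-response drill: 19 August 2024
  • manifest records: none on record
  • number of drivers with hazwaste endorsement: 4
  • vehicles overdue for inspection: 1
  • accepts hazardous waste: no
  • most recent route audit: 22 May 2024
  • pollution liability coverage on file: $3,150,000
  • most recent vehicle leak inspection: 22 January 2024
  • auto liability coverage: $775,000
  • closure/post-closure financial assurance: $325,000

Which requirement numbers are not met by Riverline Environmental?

1. condition 'accepts hazardous waste' does not hold → requirement n/a → met
2. drivers with hazwaste endorsement 4 ≥ 4 → met
3. pollution liability coverage $3,150,000 ≥ $2,975,000 → met
4. closure/post-closure financial assurance $325,000 ≥ $325,000 → met
5. auto liability coverage $775,000 ≥ $550,000 → met
6. vehicle leak inspection 249 days ago vs limit 365 → met
7. certified spill responders 3 ≥ 2 → met
8. route audit 128 days ago vs limit 180 → met
9. vehicles overdue for inspection 1 ≤ 1 → met
10. spill-response drill 39 days ago vs limit 60 → met
11. manifest records absent → not met
Not met: 11

11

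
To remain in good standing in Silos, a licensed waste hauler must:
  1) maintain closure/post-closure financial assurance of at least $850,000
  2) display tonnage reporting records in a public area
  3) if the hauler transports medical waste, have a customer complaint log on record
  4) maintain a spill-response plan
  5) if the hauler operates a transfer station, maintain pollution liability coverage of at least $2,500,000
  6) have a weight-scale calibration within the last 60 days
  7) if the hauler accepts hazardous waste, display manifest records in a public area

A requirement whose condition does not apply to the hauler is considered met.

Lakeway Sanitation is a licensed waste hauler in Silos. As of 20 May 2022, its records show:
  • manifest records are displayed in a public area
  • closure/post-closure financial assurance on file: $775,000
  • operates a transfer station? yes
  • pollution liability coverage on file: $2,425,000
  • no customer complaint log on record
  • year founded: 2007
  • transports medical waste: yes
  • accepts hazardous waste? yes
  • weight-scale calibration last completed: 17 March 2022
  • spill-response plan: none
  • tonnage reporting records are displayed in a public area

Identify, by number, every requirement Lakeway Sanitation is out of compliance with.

1. closure/post-closure financial assurance $775,000 < $850,000 → not met
2. tonnage reporting records present → met
3. condition 'transports medical waste' holds; customer complaint log absent → not met
4. spill-response plan absent → not met
5. condition 'operates a transfer station' holds; pollution liability coverage $2,425,000 < $2,500,000 → not met
6. weight-scale calibration 64 days ago vs limit 60 → not met
7. condition 'accepts hazardous waste' holds; manifest records present → met
Not met: 1, 3, 4, 5, 6

1, 3, 4, 5, 6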